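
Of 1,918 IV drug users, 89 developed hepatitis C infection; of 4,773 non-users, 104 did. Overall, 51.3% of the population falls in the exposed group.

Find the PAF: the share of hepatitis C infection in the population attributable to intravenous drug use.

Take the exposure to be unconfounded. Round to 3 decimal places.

PAF ≈ 0.367

p₁ = P(outcome | exposed) = 89/1918 = 0.046403
p₀ = P(outcome | unexposed) = 104/4773 = 0.021789
Overall risk P(Y=1) = π·p₁ + (1−π)·p₀ = 0.513×0.046403 + 0.487×0.021789 = 0.034416.
Under exogeneity, PAF = [P(Y=1) − p₀] / P(Y=1).
PAF = (0.034416 − 0.021789) / 0.034416 ≈ 0.3669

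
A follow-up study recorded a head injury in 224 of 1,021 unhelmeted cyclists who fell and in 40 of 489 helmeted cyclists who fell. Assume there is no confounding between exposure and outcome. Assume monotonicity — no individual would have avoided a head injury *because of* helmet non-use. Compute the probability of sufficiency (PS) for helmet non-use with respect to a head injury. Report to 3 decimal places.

p₁ = P(outcome | exposed) = 224/1021 = 0.21939
p₀ = P(outcome | unexposed) = 40/489 = 0.0818
Under exogeneity and monotonicity, PS = (p₁ − p₀) / (1 − p₀).
PS = (0.21939 − 0.0818) / (1 − 0.0818) = 0.13759 / 0.9182 ≈ 0.1499

PS ≈ 0.150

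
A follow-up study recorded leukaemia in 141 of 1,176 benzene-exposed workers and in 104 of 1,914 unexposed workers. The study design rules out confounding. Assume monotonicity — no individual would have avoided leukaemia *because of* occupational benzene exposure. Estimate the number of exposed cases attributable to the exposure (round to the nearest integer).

about 77 cases

p₁ = P(outcome | exposed) = 141/1176 = 0.1199
p₀ = P(outcome | unexposed) = 104/1914 = 0.054336
PN = (p₁ − p₀)/p₁ = (0.1199 − 0.054336) / 0.1199 ≈ 0.54681.
Attributable cases ≈ PN × (exposed cases) = 0.54681 × 141 ≈ 77.10.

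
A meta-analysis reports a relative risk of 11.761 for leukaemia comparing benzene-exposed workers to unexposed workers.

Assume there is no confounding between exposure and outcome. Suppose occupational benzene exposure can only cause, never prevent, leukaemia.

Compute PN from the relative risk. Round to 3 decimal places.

Under exogeneity and monotonicity, PN = (RR − 1) / RR = 1 − 1/RR.
PN = (11.761 − 1) / 11.761 = 10.76 / 11.761 ≈ 0.9150

PN ≈ 0.915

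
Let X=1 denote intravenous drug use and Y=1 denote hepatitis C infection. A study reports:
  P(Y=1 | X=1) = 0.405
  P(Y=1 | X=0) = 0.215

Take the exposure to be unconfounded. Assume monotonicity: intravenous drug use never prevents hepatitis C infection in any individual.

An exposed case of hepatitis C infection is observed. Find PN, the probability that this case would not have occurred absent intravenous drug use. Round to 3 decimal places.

PN ≈ 0.469

Let p₁ = 0.405, p₀ = 0.215.
Under exogeneity and monotonicity, PN = (p₁ − p₀) / p₁.
PN = (0.405 − 0.215) / 0.405 = 0.19 / 0.405 ≈ 0.4691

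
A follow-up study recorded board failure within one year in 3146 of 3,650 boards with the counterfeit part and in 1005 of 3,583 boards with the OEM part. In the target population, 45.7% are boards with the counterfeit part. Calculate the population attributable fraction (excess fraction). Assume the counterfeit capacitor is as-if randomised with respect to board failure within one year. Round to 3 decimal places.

p₁ = P(outcome | exposed) = 3146/3650 = 0.86192
p₀ = P(outcome | unexposed) = 1005/3583 = 0.28049
Overall risk P(Y=1) = π·p₁ + (1−π)·p₀ = 0.457×0.86192 + 0.543×0.28049 = 0.5462.
Under exogeneity, PAF = [P(Y=1) − p₀] / P(Y=1).
PAF = (0.5462 − 0.28049) / 0.5462 ≈ 0.4865

PAF ≈ 0.486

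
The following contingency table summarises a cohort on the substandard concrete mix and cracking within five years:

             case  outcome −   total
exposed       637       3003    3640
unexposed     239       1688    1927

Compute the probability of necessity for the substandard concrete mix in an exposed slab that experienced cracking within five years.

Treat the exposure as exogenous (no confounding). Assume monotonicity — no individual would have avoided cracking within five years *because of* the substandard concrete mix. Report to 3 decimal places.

PN ≈ 0.291

p₁ = P(outcome | exposed) = 637/3640 = 0.175
p₀ = P(outcome | unexposed) = 239/1927 = 0.12403
Under exogeneity and monotonicity, PN = (p₁ − p₀)/p₁.
PN = (0.175 − 0.12403) / 0.175 ≈ 0.2913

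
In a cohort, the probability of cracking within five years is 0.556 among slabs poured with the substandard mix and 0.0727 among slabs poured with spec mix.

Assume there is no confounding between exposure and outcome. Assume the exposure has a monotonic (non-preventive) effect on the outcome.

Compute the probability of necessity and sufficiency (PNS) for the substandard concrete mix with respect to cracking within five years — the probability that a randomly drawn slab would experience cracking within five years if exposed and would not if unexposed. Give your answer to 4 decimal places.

Let p₁ = 0.556, p₀ = 0.0727.
Under exogeneity and monotonicity, PNS = p₁ − p₀.
PNS = 0.556 − 0.0727 = 0.4833

PNS ≈ 0.4833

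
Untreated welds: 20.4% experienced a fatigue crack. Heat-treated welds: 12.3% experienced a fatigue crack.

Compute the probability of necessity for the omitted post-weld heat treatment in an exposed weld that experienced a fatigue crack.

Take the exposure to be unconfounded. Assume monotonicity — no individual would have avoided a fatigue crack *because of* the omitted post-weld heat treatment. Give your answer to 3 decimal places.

p₁ = 0.204, p₀ = 0.123.
Under exogeneity and monotonicity, PN = (p₁ − p₀) / p₁.
PN = (0.204 − 0.123) / 0.204 = 0.081 / 0.204 ≈ 0.3971

PN ≈ 0.397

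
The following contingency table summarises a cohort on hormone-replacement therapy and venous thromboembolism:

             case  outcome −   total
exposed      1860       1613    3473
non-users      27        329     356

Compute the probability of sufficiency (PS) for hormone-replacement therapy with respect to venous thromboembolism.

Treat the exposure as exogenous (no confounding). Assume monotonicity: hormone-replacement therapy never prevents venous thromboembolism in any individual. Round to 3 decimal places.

PS ≈ 0.497

p₁ = P(outcome | exposed) = 1860/3473 = 0.53556
p₀ = P(outcome | unexposed) = 27/356 = 0.075843
Under exogeneity and monotonicity, PS = (p₁ − p₀)/(1 − p₀).
PS = (0.53556 − 0.075843) / 0.92416 ≈ 0.4974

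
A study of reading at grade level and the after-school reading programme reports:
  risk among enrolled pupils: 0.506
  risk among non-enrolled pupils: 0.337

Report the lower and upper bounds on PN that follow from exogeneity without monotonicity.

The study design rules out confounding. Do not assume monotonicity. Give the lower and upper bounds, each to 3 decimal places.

Let p₁ = 0.506, p₀ = 0.337.
Under exogeneity alone the bounds on PN are max{0,(p₁−p₀)/p₁} ≤ PN ≤ min{1,(1−p₀)/p₁}.
  lower = (p₁ − p₀)/p₁ = 0.169 / 0.506 ≈ 0.3340
  upper = min{1, (1 − p₀)/p₁} = 0.663 / 0.506 ≈ 1.3103 → capped at 1

0.334 ≤ PN ≤ 1.000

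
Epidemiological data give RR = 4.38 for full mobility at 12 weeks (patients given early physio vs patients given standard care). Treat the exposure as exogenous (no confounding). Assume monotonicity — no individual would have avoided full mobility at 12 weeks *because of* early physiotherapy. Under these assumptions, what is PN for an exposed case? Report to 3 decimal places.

Under exogeneity and monotonicity, PN = (RR − 1) / RR = 1 − 1/RR.
PN = (4.38 − 1) / 4.38 = 3.38 / 4.38 ≈ 0.7717

PN ≈ 0.772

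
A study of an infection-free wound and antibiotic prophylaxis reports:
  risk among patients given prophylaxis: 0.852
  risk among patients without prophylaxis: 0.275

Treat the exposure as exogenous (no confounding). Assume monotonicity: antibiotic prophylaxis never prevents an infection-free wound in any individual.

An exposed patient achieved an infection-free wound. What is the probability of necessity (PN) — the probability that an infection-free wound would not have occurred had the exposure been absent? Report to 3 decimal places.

Let p₁ = 0.852, p₀ = 0.275.
Under exogeneity and monotonicity, PN = (p₁ − p₀) / p₁.
PN = (0.852 − 0.275) / 0.852 = 0.577 / 0.852 ≈ 0.6772

PN ≈ 0.677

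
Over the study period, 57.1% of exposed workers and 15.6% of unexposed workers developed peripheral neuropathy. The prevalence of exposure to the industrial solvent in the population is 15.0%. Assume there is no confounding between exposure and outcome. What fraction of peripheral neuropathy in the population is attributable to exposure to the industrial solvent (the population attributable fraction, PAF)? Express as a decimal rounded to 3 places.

PAF ≈ 0.285

p₁ = 0.571, p₀ = 0.156.
Overall risk P(Y=1) = π·p₁ + (1−π)·p₀ = 0.15×0.571 + 0.85×0.156 = 0.21825.
Under exogeneity, PAF = [P(Y=1) − p₀] / P(Y=1).
PAF = (0.21825 − 0.156) / 0.21825 ≈ 0.2852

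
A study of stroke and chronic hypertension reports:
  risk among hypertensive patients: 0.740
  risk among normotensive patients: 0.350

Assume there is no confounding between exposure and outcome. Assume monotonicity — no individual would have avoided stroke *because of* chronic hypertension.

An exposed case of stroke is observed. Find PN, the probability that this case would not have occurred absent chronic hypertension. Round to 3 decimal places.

Let p₁ = 0.74, p₀ = 0.35.
Under exogeneity and monotonicity, PN = (p₁ − p₀) / p₁.
PN = (0.74 − 0.35) / 0.74 = 0.39 / 0.74 ≈ 0.5270

PN ≈ 0.527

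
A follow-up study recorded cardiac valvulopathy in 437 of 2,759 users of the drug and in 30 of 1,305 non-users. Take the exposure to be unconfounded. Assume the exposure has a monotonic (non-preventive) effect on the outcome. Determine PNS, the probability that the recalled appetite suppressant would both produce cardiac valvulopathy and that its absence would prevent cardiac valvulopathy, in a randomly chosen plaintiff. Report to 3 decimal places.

p₁ = P(outcome | exposed) = 437/2759 = 0.15839
p₀ = P(outcome | unexposed) = 30/1305 = 0.022989
Under exogeneity and monotonicity, PNS = p₁ − p₀.
PNS = 0.15839 − 0.022989 = 0.1354

PNS ≈ 0.135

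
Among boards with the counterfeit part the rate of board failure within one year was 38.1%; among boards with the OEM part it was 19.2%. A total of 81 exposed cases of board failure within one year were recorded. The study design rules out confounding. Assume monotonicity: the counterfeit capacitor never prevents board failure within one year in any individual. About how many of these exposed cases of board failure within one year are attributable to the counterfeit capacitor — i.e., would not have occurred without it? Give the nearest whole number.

about 40 cases

p₁ = 0.381, p₀ = 0.192.
PN = (p₁ − p₀)/p₁ = (0.381 − 0.192) / 0.381 ≈ 0.49606.
Attributable cases ≈ PN × (exposed cases) = 0.49606 × 81 ≈ 40.18.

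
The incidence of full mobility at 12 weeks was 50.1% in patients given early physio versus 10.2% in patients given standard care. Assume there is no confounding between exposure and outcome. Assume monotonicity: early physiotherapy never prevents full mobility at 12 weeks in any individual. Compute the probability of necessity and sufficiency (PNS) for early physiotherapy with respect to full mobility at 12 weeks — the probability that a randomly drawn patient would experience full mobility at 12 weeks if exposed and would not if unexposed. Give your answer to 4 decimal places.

p₁ = 0.501, p₀ = 0.102.
Under exogeneity and monotonicity, PNS = p₁ − p₀.
PNS = 0.501 − 0.102 = 0.399

PNS ≈ 0.3990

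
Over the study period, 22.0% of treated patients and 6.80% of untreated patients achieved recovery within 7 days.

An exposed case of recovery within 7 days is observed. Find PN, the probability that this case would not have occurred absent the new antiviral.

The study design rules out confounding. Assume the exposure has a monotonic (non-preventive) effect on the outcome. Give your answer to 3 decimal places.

PN ≈ 0.691

p₁ = 0.22, p₀ = 0.068.
Under exogeneity and monotonicity, PN = (p₁ − p₀) / p₁.
PN = (0.22 − 0.068) / 0.22 = 0.152 / 0.22 ≈ 0.6909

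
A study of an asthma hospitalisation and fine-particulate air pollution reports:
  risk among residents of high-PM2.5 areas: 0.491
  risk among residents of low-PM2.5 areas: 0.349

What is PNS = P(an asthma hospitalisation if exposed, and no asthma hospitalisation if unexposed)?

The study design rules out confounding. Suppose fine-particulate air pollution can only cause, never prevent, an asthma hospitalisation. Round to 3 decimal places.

PNS ≈ 0.142

Let p₁ = 0.491, p₀ = 0.349.
Under exogeneity and monotonicity, PNS = p₁ − p₀.
PNS = 0.491 − 0.349 = 0.142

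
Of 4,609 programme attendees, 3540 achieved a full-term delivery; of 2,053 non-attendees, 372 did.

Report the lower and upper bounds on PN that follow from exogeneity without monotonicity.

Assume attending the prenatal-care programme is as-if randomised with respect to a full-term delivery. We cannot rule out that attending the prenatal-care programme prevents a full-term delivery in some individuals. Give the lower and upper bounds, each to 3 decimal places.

p₁ = P(outcome | exposed) = 3540/4609 = 0.76806
p₀ = P(outcome | unexposed) = 372/2053 = 0.1812
Under exogeneity alone the bounds on PN are max{0,(p₁−p₀)/p₁} ≤ PN ≤ min{1,(1−p₀)/p₁}.
  lower = (p₁ − p₀)/p₁ = 0.58686 / 0.76806 ≈ 0.7641
  upper = min{1, (1 − p₀)/p₁} = 0.8188 / 0.76806 ≈ 1.0661 → capped at 1

0.764 ≤ PN ≤ 1.000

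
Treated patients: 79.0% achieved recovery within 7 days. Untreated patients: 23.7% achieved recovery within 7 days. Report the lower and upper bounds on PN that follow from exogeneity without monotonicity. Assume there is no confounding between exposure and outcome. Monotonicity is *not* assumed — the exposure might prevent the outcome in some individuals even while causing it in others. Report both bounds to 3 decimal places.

p₁ = 0.79, p₀ = 0.237.
Under exogeneity alone the bounds on PN are max{0,(p₁−p₀)/p₁} ≤ PN ≤ min{1,(1−p₀)/p₁}.
  lower = (p₁ − p₀)/p₁ = 0.553 / 0.79 ≈ 0.7000
  upper = min{1, (1 − p₀)/p₁} = 0.763 / 0.79 ≈ 0.9658

0.700 ≤ PN ≤ 0.966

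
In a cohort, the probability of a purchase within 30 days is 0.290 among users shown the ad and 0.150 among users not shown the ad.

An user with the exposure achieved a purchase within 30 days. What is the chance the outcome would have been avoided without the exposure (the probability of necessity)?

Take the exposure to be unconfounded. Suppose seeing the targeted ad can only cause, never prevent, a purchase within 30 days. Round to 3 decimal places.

Let p₁ = 0.29, p₀ = 0.15.
Under exogeneity and monotonicity, PN = (p₁ − p₀) / p₁.
PN = (0.29 − 0.15) / 0.29 = 0.14 / 0.29 ≈ 0.4828

PN ≈ 0.483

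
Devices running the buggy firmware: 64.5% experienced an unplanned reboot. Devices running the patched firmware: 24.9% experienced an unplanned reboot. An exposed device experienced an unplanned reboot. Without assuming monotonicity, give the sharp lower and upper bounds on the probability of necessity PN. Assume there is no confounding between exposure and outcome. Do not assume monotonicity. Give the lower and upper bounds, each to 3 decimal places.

p₁ = 0.645, p₀ = 0.249.
Under exogeneity alone the bounds on PN are max{0,(p₁−p₀)/p₁} ≤ PN ≤ min{1,(1−p₀)/p₁}.
  lower = (p₁ − p₀)/p₁ = 0.396 / 0.645 ≈ 0.6140
  upper = min{1, (1 − p₀)/p₁} = 0.751 / 0.645 ≈ 1.1643 → capped at 1

0.614 ≤ PN ≤ 1.000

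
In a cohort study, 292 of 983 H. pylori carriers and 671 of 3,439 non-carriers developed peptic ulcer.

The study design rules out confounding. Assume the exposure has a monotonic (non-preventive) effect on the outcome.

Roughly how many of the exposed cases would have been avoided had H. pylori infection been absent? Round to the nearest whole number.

about 100 cases

p₁ = P(outcome | exposed) = 292/983 = 0.29705
p₀ = P(outcome | unexposed) = 671/3439 = 0.19511
PN = (p₁ − p₀)/p₁ = (0.29705 − 0.19511) / 0.29705 ≈ 0.34316.
Attributable cases ≈ PN × (exposed cases) = 0.34316 × 292 ≈ 100.20.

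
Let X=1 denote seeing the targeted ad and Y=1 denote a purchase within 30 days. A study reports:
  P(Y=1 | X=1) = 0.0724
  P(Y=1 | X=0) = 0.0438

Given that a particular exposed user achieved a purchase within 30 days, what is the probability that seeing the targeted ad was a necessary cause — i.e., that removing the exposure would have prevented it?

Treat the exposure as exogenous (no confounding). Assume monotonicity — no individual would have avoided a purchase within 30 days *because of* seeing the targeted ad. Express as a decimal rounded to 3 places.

Let p₁ = 0.0724, p₀ = 0.0438.
Under exogeneity and monotonicity, PN = (p₁ − p₀) / p₁.
PN = (0.0724 − 0.0438) / 0.0724 = 0.0286 / 0.0724 ≈ 0.3950

PN ≈ 0.395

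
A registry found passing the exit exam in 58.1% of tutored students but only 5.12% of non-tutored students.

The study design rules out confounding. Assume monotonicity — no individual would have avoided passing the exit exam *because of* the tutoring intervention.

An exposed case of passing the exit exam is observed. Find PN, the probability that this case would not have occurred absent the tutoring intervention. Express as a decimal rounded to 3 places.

PN ≈ 0.912

p₁ = 0.581, p₀ = 0.0512.
Under exogeneity and monotonicity, PN = (p₁ − p₀) / p₁.
PN = (0.581 − 0.0512) / 0.581 = 0.5298 / 0.581 ≈ 0.9119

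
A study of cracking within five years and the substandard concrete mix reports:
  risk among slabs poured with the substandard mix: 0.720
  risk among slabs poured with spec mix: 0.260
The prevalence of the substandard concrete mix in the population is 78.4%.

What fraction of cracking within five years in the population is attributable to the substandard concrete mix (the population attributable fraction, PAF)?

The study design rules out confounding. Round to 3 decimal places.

Let p₁ = 0.72, p₀ = 0.26.
Overall risk P(Y=1) = π·p₁ + (1−π)·p₀ = 0.784×0.72 + 0.216×0.26 = 0.62064.
Under exogeneity, PAF = [P(Y=1) − p₀] / P(Y=1).
PAF = (0.62064 − 0.26) / 0.62064 ≈ 0.5811

PAF ≈ 0.581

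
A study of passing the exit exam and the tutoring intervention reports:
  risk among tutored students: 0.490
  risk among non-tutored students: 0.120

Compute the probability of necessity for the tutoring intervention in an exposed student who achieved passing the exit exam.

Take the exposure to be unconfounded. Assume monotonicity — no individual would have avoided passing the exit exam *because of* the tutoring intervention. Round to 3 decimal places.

Let p₁ = 0.49, p₀ = 0.12.
Under exogeneity and monotonicity, PN = (p₁ − p₀) / p₁.
PN = (0.49 − 0.12) / 0.49 = 0.37 / 0.49 ≈ 0.7551

PN ≈ 0.755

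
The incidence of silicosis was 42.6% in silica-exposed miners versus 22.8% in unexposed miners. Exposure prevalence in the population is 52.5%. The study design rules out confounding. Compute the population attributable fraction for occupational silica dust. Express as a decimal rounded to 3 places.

PAF ≈ 0.313

p₁ = 0.426, p₀ = 0.228.
Overall risk P(Y=1) = π·p₁ + (1−π)·p₀ = 0.525×0.426 + 0.475×0.228 = 0.33195.
Under exogeneity, PAF = [P(Y=1) − p₀] / P(Y=1).
PAF = (0.33195 − 0.228) / 0.33195 ≈ 0.3131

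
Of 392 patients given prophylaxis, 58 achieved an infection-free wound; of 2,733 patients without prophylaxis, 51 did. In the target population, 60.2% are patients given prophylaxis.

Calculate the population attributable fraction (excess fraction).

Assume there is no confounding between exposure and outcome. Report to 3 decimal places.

p₁ = P(outcome | exposed) = 58/392 = 0.14796
p₀ = P(outcome | unexposed) = 51/2733 = 0.018661
Overall risk P(Y=1) = π·p₁ + (1−π)·p₀ = 0.602×0.14796 + 0.398×0.018661 = 0.096498.
Under exogeneity, PAF = [P(Y=1) − p₀] / P(Y=1).
PAF = (0.096498 − 0.018661) / 0.096498 ≈ 0.8066

PAF ≈ 0.807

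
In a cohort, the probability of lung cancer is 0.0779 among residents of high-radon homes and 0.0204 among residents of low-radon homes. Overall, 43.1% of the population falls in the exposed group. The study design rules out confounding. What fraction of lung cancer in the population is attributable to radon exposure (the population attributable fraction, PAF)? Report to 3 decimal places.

Let p₁ = 0.0779, p₀ = 0.0204.
Overall risk P(Y=1) = π·p₁ + (1−π)·p₀ = 0.431×0.0779 + 0.569×0.0204 = 0.045183.
Under exogeneity, PAF = [P(Y=1) − p₀] / P(Y=1).
PAF = (0.045183 − 0.0204) / 0.045183 ≈ 0.5485

PAF ≈ 0.548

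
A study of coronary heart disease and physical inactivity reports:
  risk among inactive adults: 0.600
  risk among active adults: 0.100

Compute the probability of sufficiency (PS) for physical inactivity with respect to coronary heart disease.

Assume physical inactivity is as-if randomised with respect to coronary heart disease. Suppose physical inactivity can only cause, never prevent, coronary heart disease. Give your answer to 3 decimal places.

PS ≈ 0.556

Let p₁ = 0.6, p₀ = 0.1.
Under exogeneity and monotonicity, PS = (p₁ − p₀) / (1 − p₀).
PS = (0.6 − 0.1) / (1 − 0.1) = 0.5 / 0.9 ≈ 0.5556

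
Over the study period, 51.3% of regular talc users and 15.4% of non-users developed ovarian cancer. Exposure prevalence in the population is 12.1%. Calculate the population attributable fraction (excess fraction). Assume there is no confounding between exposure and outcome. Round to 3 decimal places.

PAF ≈ 0.220

p₁ = 0.513, p₀ = 0.154.
Overall risk P(Y=1) = π·p₁ + (1−π)·p₀ = 0.121×0.513 + 0.879×0.154 = 0.19744.
Under exogeneity, PAF = [P(Y=1) − p₀] / P(Y=1).
PAF = (0.19744 − 0.154) / 0.19744 ≈ 0.2200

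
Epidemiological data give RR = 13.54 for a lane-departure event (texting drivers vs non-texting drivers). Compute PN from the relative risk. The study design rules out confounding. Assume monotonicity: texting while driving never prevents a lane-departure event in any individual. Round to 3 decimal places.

Under exogeneity and monotonicity, PN = (RR − 1) / RR = 1 − 1/RR.
PN = (13.54 − 1) / 13.54 = 12.54 / 13.54 ≈ 0.9261

PN ≈ 0.926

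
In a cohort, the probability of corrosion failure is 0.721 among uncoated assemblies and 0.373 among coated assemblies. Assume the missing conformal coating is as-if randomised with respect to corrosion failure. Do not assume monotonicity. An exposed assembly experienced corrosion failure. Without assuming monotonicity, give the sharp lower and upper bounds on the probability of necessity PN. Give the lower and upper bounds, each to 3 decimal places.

0.483 ≤ PN ≤ 0.870

Let p₁ = 0.721, p₀ = 0.373.
Under exogeneity alone the bounds on PN are max{0,(p₁−p₀)/p₁} ≤ PN ≤ min{1,(1−p₀)/p₁}.
  lower = (p₁ − p₀)/p₁ = 0.348 / 0.721 ≈ 0.4827
  upper = min{1, (1 − p₀)/p₁} = 0.627 / 0.721 ≈ 0.8696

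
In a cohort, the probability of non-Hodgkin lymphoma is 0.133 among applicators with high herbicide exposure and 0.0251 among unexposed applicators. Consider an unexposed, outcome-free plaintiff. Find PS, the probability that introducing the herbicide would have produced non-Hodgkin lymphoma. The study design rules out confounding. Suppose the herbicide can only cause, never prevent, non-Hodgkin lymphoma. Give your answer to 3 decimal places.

Let p₁ = 0.133, p₀ = 0.0251.
Under exogeneity and monotonicity, PS = (p₁ − p₀) / (1 − p₀).
PS = (0.133 − 0.0251) / (1 − 0.0251) = 0.1079 / 0.9749 ≈ 0.1107

PS ≈ 0.111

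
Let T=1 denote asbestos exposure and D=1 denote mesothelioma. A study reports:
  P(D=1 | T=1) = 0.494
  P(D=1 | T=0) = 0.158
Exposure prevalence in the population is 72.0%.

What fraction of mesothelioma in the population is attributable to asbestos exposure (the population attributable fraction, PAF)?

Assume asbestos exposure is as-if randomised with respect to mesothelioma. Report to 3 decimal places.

PAF ≈ 0.605

Let p₁ = 0.494, p₀ = 0.158.
Overall risk P(Y=1) = π·p₁ + (1−π)·p₀ = 0.72×0.494 + 0.28×0.158 = 0.39992.
Under exogeneity, PAF = [P(Y=1) − p₀] / P(Y=1).
PAF = (0.39992 − 0.158) / 0.39992 ≈ 0.6049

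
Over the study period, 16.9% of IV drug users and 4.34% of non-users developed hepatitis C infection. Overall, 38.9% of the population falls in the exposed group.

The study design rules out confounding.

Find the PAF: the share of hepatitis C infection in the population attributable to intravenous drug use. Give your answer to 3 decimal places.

p₁ = 0.169, p₀ = 0.0434.
Overall risk P(Y=1) = π·p₁ + (1−π)·p₀ = 0.389×0.169 + 0.611×0.0434 = 0.092258.
Under exogeneity, PAF = [P(Y=1) − p₀] / P(Y=1).
PAF = (0.092258 − 0.0434) / 0.092258 ≈ 0.5296

PAF ≈ 0.530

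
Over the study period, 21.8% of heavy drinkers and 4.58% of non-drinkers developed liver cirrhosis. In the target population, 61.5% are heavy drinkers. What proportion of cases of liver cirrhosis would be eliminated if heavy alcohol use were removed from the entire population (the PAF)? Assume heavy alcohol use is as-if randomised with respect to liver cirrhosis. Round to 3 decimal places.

PAF ≈ 0.698

p₁ = 0.218, p₀ = 0.0458.
Overall risk P(Y=1) = π·p₁ + (1−π)·p₀ = 0.615×0.218 + 0.385×0.0458 = 0.1517.
Under exogeneity, PAF = [P(Y=1) − p₀] / P(Y=1).
PAF = (0.1517 − 0.0458) / 0.1517 ≈ 0.6981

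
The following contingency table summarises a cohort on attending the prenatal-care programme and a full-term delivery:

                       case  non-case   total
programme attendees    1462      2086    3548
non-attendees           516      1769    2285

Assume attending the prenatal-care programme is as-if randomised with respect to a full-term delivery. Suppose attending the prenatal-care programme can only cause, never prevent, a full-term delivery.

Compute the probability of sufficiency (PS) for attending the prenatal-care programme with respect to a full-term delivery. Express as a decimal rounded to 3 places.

p₁ = P(outcome | exposed) = 1462/3548 = 0.41206
p₀ = P(outcome | unexposed) = 516/2285 = 0.22582
Under exogeneity and monotonicity, PS = (p₁ − p₀)/(1 − p₀).
PS = (0.41206 − 0.22582) / 0.77418 ≈ 0.2406

PS ≈ 0.241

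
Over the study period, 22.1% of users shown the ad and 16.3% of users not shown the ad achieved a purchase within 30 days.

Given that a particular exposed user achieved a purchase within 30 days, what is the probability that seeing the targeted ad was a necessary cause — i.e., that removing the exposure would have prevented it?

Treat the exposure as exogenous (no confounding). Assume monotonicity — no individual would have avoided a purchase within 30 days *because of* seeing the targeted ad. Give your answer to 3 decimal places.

PN ≈ 0.262

p₁ = 0.221, p₀ = 0.163.
Under exogeneity and monotonicity, PN = (p₁ − p₀) / p₁.
PN = (0.221 − 0.163) / 0.221 = 0.058 / 0.221 ≈ 0.2624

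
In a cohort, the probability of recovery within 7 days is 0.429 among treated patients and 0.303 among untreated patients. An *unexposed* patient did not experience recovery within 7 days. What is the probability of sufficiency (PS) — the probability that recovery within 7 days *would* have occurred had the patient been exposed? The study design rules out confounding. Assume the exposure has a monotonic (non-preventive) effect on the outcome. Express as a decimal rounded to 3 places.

PS ≈ 0.181

Let p₁ = 0.429, p₀ = 0.303.
Under exogeneity and monotonicity, PS = (p₁ − p₀) / (1 − p₀).
PS = (0.429 − 0.303) / (1 − 0.303) = 0.126 / 0.697 ≈ 0.1808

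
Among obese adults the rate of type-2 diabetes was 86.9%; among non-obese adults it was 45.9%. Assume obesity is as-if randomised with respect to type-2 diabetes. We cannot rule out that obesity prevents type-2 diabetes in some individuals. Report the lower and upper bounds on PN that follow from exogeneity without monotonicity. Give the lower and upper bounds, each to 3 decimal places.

0.472 ≤ PN ≤ 0.623

p₁ = 0.869, p₀ = 0.459.
Under exogeneity alone the bounds on PN are max{0,(p₁−p₀)/p₁} ≤ PN ≤ min{1,(1−p₀)/p₁}.
  lower = (p₁ − p₀)/p₁ = 0.41 / 0.869 ≈ 0.4718
  upper = min{1, (1 − p₀)/p₁} = 0.541 / 0.869 ≈ 0.6226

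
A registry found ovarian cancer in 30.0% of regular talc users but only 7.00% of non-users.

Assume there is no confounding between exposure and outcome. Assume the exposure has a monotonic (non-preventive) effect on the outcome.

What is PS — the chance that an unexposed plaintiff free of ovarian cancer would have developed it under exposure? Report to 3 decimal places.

p₁ = 0.3, p₀ = 0.07.
Under exogeneity and monotonicity, PS = (p₁ − p₀) / (1 − p₀).
PS = (0.3 − 0.07) / (1 − 0.07) = 0.23 / 0.93 ≈ 0.2473

PS ≈ 0.247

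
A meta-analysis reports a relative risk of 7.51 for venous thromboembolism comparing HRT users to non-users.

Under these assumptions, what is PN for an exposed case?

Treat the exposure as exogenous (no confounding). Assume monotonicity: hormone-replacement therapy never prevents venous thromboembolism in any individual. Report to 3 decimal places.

PN ≈ 0.867

Under exogeneity and monotonicity, PN = (RR − 1) / RR = 1 − 1/RR.
PN = (7.51 − 1) / 7.51 = 6.51 / 7.51 ≈ 0.8668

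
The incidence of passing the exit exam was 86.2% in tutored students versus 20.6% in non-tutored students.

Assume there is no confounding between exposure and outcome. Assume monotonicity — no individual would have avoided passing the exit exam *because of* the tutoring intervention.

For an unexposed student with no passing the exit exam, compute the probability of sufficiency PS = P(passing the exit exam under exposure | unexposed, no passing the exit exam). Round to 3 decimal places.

p₁ = 0.862, p₀ = 0.206.
Under exogeneity and monotonicity, PS = (p₁ − p₀) / (1 − p₀).
PS = (0.862 − 0.206) / (1 − 0.206) = 0.656 / 0.794 ≈ 0.8262

PS ≈ 0.826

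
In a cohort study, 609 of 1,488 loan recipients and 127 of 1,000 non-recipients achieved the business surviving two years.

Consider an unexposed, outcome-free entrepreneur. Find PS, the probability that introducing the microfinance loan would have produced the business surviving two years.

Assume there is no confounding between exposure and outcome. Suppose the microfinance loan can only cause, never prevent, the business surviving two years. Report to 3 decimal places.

PS ≈ 0.323

p₁ = P(outcome | exposed) = 609/1488 = 0.40927
p₀ = P(outcome | unexposed) = 127/1000 = 0.127
Under exogeneity and monotonicity, PS = (p₁ − p₀) / (1 − p₀).
PS = (0.40927 − 0.127) / (1 − 0.127) = 0.28227 / 0.873 ≈ 0.3233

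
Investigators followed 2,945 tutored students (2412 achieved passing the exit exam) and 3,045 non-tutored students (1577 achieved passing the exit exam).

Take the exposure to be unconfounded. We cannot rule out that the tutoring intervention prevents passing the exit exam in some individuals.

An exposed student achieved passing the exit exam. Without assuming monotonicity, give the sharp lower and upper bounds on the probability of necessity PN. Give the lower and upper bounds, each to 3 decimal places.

p₁ = P(outcome | exposed) = 2412/2945 = 0.81902
p₀ = P(outcome | unexposed) = 1577/3045 = 0.5179
Under exogeneity alone the bounds on PN are max{0,(p₁−p₀)/p₁} ≤ PN ≤ min{1,(1−p₀)/p₁}.
  lower = (p₁ − p₀)/p₁ = 0.30112 / 0.81902 ≈ 0.3677
  upper = min{1, (1 − p₀)/p₁} = 0.4821 / 0.81902 ≈ 0.5886

0.368 ≤ PN ≤ 0.589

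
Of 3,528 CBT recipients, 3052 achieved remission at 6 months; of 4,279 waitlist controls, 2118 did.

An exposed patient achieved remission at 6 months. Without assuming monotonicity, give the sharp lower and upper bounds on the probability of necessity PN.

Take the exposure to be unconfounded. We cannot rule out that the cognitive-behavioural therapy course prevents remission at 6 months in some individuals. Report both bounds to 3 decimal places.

p₁ = P(outcome | exposed) = 3052/3528 = 0.86508
p₀ = P(outcome | unexposed) = 2118/4279 = 0.49498
Under exogeneity alone the bounds on PN are max{0,(p₁−p₀)/p₁} ≤ PN ≤ min{1,(1−p₀)/p₁}.
  lower = (p₁ − p₀)/p₁ = 0.3701 / 0.86508 ≈ 0.4278
  upper = min{1, (1 − p₀)/p₁} = 0.50502 / 0.86508 ≈ 0.5838

0.428 ≤ PN ≤ 0.584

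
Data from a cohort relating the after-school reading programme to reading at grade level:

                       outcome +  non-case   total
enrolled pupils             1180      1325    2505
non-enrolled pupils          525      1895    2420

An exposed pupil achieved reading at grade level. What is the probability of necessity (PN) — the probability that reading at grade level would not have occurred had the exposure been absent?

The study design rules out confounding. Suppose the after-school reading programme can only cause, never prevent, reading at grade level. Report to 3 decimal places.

PN ≈ 0.539

p₁ = P(outcome | exposed) = 1180/2505 = 0.47106
p₀ = P(outcome | unexposed) = 525/2420 = 0.21694
Under exogeneity and monotonicity, PN = (p₁ − p₀)/p₁.
PN = (0.47106 − 0.21694) / 0.47106 ≈ 0.5395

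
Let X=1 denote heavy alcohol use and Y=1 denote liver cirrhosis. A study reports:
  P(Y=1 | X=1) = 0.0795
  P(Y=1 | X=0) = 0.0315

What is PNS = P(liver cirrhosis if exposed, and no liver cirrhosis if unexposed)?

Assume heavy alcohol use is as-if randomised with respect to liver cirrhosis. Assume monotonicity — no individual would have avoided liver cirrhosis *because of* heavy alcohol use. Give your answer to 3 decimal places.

PNS ≈ 0.048

Let p₁ = 0.0795, p₀ = 0.0315.
Under exogeneity and monotonicity, PNS = p₁ − p₀.
PNS = 0.0795 − 0.0315 = 0.048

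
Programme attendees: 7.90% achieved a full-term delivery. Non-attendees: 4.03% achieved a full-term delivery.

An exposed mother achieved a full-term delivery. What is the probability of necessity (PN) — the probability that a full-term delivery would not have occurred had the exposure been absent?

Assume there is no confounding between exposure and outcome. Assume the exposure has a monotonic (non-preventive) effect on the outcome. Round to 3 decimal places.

PN ≈ 0.490

p₁ = 0.079, p₀ = 0.0403.
Under exogeneity and monotonicity, PN = (p₁ − p₀) / p₁.
PN = (0.079 − 0.0403) / 0.079 = 0.0387 / 0.079 ≈ 0.4899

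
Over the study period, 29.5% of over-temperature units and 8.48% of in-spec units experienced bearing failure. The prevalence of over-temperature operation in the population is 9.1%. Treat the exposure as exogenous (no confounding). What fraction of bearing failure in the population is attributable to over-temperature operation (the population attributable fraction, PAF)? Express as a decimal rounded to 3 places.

PAF ≈ 0.184

p₁ = 0.295, p₀ = 0.0848.
Overall risk P(Y=1) = π·p₁ + (1−π)·p₀ = 0.091×0.295 + 0.909×0.0848 = 0.10393.
Under exogeneity, PAF = [P(Y=1) − p₀] / P(Y=1).
PAF = (0.10393 − 0.0848) / 0.10393 ≈ 0.1841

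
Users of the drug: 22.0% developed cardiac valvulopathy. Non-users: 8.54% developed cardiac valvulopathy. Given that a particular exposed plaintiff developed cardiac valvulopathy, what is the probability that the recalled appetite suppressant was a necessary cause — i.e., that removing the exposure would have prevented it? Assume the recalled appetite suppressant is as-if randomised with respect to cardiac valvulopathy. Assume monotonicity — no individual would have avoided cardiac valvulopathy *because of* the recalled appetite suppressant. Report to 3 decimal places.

PN ≈ 0.612

p₁ = 0.22, p₀ = 0.0854.
Under exogeneity and monotonicity, PN = (p₁ − p₀) / p₁.
PN = (0.22 − 0.0854) / 0.22 = 0.1346 / 0.22 ≈ 0.6118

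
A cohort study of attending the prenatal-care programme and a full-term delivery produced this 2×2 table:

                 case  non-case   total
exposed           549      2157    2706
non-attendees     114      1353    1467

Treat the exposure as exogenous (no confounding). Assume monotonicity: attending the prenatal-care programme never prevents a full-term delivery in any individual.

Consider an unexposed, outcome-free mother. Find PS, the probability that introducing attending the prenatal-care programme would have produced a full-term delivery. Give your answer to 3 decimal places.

PS ≈ 0.136

p₁ = P(outcome | exposed) = 549/2706 = 0.20288
p₀ = P(outcome | unexposed) = 114/1467 = 0.07771
Under exogeneity and monotonicity, PS = (p₁ − p₀) / (1 − p₀).
PS = (0.20288 − 0.07771) / (1 − 0.07771) = 0.12517 / 0.92229 ≈ 0.1357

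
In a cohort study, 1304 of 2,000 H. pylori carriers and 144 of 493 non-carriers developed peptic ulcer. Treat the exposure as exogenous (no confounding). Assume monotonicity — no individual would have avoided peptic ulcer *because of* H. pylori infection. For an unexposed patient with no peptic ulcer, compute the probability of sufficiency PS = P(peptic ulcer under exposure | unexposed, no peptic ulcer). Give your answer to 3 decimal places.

p₁ = P(outcome | exposed) = 1304/2000 = 0.652
p₀ = P(outcome | unexposed) = 144/493 = 0.29209
Under exogeneity and monotonicity, PS = (p₁ − p₀) / (1 − p₀).
PS = (0.652 − 0.29209) / (1 − 0.29209) = 0.35991 / 0.70791 ≈ 0.5084

PS ≈ 0.508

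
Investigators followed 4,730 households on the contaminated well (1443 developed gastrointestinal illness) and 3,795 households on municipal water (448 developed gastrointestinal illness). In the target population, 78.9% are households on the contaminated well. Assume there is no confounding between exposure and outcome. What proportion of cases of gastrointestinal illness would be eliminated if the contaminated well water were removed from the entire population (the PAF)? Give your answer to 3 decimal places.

PAF ≈ 0.556

p₁ = P(outcome | exposed) = 1443/4730 = 0.30507
p₀ = P(outcome | unexposed) = 448/3795 = 0.11805
Overall risk P(Y=1) = π·p₁ + (1−π)·p₀ = 0.789×0.30507 + 0.211×0.11805 = 0.26561.
Under exogeneity, PAF = [P(Y=1) − p₀] / P(Y=1).
PAF = (0.26561 − 0.11805) / 0.26561 ≈ 0.5556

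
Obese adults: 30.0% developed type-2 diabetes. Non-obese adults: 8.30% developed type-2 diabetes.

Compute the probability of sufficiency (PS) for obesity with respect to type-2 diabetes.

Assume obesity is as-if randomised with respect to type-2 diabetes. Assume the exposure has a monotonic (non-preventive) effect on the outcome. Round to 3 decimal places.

PS ≈ 0.237

p₁ = 0.3, p₀ = 0.083.
Under exogeneity and monotonicity, PS = (p₁ − p₀) / (1 − p₀).
PS = (0.3 − 0.083) / (1 − 0.083) = 0.217 / 0.917 ≈ 0.2366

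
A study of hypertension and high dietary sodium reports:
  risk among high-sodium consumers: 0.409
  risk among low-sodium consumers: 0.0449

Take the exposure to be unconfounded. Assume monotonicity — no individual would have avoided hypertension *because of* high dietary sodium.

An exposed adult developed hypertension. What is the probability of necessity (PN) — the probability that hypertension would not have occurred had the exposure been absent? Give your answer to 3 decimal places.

PN ≈ 0.890

Let p₁ = 0.409, p₀ = 0.0449.
Under exogeneity and monotonicity, PN = (p₁ − p₀) / p₁.
PN = (0.409 − 0.0449) / 0.409 = 0.3641 / 0.409 ≈ 0.8902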